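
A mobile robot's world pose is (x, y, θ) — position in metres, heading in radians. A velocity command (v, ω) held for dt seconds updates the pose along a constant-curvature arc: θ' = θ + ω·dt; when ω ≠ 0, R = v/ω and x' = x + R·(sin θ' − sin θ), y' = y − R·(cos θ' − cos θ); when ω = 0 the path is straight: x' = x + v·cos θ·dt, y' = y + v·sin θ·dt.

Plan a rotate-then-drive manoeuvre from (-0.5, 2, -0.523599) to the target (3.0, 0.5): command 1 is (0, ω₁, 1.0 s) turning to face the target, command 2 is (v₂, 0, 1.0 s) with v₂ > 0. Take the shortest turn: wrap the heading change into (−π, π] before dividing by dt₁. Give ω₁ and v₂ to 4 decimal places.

heading to target = atan2(0.5−2, 3−-0.5) = -0.4049
Δθ = wrap(-0.4049 − -0.5236) = 0.1187; ω₁ = Δθ/dt₁ = 0.1187
distance = √((3−-0.5)² + (0.5−2)²) = 3.8079; v₂ = distance/dt₂ = 3.8079

ω₁ = 0.1187, v₂ = 3.8079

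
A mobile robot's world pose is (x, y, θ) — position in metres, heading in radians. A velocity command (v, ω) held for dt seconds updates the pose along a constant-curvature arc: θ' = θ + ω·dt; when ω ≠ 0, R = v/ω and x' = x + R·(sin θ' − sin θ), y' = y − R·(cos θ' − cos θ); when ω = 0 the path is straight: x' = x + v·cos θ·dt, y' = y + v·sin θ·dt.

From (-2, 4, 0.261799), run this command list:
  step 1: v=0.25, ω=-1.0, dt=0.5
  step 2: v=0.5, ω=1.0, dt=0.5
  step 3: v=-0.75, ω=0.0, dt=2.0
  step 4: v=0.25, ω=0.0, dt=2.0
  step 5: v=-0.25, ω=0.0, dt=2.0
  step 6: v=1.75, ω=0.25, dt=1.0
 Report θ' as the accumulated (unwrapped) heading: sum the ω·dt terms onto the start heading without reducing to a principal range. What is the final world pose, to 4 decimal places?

(-1.4613, 4.2746, 0.5118)

step 1: θ'=-0.2382 (R=-0.2500) → pose (-1.8763, 4.0015, -0.2382)
step 2: θ'=0.2618 (R=0.5000) → pose (-1.6289, 4.0044, 0.2618)
step 3: θ'=0.2618 (straight) → pose (-3.0778, 3.6162, 0.2618)
step 4: θ'=0.2618 (straight) → pose (-2.5948, 3.7456, 0.2618)
step 5: θ'=0.2618 (straight) → pose (-3.0778, 3.6162, 0.2618)
step 6: θ'=0.5118 (R=7.0000) → pose (-1.4613, 4.2746, 0.5118)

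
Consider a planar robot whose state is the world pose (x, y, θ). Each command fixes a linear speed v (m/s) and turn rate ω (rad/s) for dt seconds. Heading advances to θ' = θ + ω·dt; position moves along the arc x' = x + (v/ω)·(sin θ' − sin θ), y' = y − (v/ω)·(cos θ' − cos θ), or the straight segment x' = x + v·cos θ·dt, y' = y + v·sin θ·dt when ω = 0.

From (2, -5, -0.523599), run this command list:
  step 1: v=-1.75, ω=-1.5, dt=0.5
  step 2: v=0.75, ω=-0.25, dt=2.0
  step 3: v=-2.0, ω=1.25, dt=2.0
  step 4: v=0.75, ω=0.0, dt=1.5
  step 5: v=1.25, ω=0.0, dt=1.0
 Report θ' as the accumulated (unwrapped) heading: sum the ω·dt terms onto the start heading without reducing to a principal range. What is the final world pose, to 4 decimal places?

(0.6834, -2.7182, 0.7264)

step 1: θ'=-1.2736 (R=1.1667) → pose (1.4678, -4.3313, -1.2736)
step 2: θ'=-1.7736 (R=-3.0000) → pose (1.5378, -5.8141, -1.7736)
step 3: θ'=0.7264 (R=-1.6000) → pose (-1.0921, -4.2957, 0.7264)
step 4: θ'=0.7264 (straight) → pose (-0.2510, -3.5485, 0.7264)
step 5: θ'=0.7264 (straight) → pose (0.6834, -2.7182, 0.7264)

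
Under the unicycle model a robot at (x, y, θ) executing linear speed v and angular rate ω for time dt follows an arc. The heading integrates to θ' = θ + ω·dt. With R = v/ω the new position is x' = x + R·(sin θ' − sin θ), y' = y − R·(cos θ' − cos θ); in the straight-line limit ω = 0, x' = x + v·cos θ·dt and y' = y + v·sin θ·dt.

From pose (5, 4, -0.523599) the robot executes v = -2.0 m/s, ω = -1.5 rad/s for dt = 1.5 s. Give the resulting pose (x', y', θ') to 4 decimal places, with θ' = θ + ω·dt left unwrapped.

θ' = -0.5236 + -1.5·1.5 = -2.7736
R = v/ω = -2.0/-1.5 = 1.3333
x' = 5 + 1.3333·(sin -2.7736 − sin -0.5236) = 5.1870
y' = 4 − 1.3333·(cos -2.7736 − cos -0.5236) = 6.3988

(5.1870, 6.3988, -2.7736)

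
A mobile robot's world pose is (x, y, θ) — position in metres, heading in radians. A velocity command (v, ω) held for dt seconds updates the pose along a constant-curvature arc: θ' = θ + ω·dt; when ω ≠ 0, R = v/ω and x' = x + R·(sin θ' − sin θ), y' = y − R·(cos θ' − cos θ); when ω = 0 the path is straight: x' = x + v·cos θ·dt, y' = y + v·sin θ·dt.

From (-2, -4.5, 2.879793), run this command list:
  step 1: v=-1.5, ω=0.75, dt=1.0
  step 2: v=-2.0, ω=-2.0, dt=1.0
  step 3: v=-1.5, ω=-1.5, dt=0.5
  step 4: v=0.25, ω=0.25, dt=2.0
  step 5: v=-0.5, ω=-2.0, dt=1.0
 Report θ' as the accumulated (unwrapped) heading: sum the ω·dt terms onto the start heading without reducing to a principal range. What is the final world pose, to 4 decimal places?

(0.5158, -5.5635, -0.6202)

step 1: θ'=3.6298 (R=-2.0000) → pose (-0.5443, -4.3345, 3.6298)
step 2: θ'=1.6298 (R=1.0000) → pose (0.9230, -5.1587, 1.6298)
step 3: θ'=0.8798 (R=1.0000) → pose (0.6954, -5.8550, 0.8798)
step 4: θ'=1.3798 (R=1.0000) → pose (0.9066, -5.4075, 1.3798)
step 5: θ'=-0.6202 (R=0.2500) → pose (0.5158, -5.5635, -0.6202)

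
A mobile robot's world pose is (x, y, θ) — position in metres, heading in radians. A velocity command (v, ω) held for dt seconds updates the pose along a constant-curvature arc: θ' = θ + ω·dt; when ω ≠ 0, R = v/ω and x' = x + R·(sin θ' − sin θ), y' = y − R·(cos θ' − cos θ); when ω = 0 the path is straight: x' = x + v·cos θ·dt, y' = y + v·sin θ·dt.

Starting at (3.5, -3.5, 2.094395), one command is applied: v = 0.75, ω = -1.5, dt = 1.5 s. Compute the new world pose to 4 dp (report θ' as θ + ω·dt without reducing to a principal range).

(4.0105, -2.7560, -0.1556)

θ' = 2.0944 + -1.5·1.5 = -0.1556
R = v/ω = 0.75/-1.5 = -0.5000
x' = 3.5 + -0.5000·(sin -0.1556 − sin 2.0944) = 4.0105
y' = -3.5 − -0.5000·(cos -0.1556 − cos 2.0944) = -2.7560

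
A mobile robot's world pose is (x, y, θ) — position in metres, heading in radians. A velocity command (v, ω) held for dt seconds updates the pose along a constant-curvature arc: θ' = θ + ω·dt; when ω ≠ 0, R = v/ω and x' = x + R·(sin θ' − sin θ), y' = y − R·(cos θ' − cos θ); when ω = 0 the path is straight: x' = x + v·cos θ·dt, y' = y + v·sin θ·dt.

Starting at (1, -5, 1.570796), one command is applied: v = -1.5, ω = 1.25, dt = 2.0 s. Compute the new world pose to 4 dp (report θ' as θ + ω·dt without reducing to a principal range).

θ' = 1.5708 + 1.25·2.0 = 4.0708
R = v/ω = -1.5/1.25 = -1.2000
x' = 1 + -1.2000·(sin 4.0708 − sin 1.5708) = 3.1614
y' = -5 − -1.2000·(cos 4.0708 − cos 1.5708) = -5.7182

(3.1614, -5.7182, 4.0708)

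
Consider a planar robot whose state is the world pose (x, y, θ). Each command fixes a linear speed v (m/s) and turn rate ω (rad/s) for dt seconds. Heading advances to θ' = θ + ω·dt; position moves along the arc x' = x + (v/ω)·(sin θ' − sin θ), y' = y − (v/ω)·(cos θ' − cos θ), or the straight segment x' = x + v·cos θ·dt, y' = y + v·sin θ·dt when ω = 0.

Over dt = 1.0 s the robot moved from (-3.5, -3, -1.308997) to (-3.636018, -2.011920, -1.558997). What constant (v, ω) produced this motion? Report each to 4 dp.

v = -1.0000, ω = -0.2500

Δθ = -1.558997 − -1.308997 = -0.250000
ω = Δθ/dt = -0.250000/1.0 = -0.2500
R = −Δy/(cos θ' − cos θ) = 4.0000
v = R·ω = 4.0000·-0.2500 = -1.0000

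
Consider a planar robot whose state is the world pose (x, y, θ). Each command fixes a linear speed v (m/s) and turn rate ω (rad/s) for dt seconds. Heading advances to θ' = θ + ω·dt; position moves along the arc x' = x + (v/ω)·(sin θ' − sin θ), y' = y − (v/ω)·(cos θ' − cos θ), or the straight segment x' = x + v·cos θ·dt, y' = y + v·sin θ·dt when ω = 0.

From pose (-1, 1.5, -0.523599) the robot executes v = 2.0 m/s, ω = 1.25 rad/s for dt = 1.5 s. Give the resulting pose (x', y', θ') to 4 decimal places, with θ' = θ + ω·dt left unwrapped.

(1.3616, 2.5374, 1.3514)

θ' = -0.5236 + 1.25·1.5 = 1.3514
R = v/ω = 2.0/1.25 = 1.6000
x' = -1 + 1.6000·(sin 1.3514 − sin -0.5236) = 1.3616
y' = 1.5 − 1.6000·(cos 1.3514 − cos -0.5236) = 2.5374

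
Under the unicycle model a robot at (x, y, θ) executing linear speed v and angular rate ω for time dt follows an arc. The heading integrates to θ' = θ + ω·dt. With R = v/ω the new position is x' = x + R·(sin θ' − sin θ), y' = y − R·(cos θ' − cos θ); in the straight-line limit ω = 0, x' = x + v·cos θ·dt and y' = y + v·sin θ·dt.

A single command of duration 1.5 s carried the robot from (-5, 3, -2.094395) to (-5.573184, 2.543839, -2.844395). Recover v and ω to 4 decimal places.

Δθ = -2.844395 − -2.094395 = -0.750000
ω = Δθ/dt = -0.750000/1.5 = -0.5000
R = Δx/(sin θ' − sin θ) = -1.0000
v = R·ω = -1.0000·-0.5000 = 0.5000

v = 0.5000, ω = -0.5000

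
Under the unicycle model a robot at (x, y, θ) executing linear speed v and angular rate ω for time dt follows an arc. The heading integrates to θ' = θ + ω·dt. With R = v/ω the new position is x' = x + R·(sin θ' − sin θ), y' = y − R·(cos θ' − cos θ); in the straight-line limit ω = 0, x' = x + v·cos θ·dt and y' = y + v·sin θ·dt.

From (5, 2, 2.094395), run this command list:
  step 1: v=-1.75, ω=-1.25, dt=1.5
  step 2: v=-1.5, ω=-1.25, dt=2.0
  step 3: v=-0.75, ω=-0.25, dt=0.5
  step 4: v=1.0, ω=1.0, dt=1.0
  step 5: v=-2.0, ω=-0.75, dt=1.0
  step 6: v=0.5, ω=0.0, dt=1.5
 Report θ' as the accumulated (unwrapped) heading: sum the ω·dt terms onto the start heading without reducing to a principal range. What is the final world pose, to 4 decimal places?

(2.8602, 2.5349, -2.1556)

step 1: θ'=0.2194 (R=1.4000) → pose (4.0923, -0.0664, 0.2194)
step 2: θ'=-2.2806 (R=1.2000) → pose (2.9209, 1.8868, -2.2806)
step 3: θ'=-2.4056 (R=3.0000) → pose (3.1824, 2.1553, -2.4056)
step 4: θ'=-1.4056 (R=1.0000) → pose (2.8673, 1.2496, -1.4056)
step 5: θ'=-2.1556 (R=2.6667) → pose (3.2742, 3.1603, -2.1556)
step 6: θ'=-2.1556 (straight) → pose (2.8602, 2.5349, -2.1556)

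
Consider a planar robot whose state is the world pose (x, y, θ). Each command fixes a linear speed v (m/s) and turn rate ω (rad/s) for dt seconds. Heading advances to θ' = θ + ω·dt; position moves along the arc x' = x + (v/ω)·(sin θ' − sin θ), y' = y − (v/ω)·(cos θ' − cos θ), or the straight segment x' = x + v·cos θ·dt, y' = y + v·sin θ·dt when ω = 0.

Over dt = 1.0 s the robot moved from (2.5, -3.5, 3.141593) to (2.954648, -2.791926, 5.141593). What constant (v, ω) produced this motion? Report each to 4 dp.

v = -1.0000, ω = 2.0000

Δθ = 5.141593 − 3.141593 = 2.000000
ω = Δθ/dt = 2.000000/1.0 = 2.0000
R = −Δy/(cos θ' − cos θ) = -0.5000
v = R·ω = -0.5000·2.0000 = -1.0000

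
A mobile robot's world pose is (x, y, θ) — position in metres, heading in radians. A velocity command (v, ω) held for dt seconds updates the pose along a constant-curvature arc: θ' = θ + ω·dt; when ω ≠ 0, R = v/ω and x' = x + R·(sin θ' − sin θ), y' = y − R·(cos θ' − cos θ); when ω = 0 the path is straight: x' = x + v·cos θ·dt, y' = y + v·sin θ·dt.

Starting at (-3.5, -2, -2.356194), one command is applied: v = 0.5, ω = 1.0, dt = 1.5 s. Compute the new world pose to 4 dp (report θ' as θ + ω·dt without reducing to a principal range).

(-3.5241, -2.6812, -0.8562)

θ' = -2.3562 + 1.0·1.5 = -0.8562
R = v/ω = 0.5/1.0 = 0.5000
x' = -3.5 + 0.5000·(sin -0.8562 − sin -2.3562) = -3.5241
y' = -2 − 0.5000·(cos -0.8562 − cos -2.3562) = -2.6812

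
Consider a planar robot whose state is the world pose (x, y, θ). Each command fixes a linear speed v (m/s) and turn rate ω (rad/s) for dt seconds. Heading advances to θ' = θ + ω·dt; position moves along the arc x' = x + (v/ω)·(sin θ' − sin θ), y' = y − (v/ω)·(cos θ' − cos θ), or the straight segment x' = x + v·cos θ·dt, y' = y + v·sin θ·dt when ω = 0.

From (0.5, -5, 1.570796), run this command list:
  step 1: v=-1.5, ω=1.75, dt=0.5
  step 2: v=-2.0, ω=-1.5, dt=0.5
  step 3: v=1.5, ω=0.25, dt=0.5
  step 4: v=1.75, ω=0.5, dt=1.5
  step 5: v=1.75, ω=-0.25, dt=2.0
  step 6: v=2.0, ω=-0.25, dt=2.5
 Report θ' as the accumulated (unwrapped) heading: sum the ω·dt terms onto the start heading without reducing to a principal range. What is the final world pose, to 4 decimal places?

(-3.6417, 3.6677, 1.4458)

step 1: θ'=2.4458 (R=-0.8571) → pose (0.8077, -5.6579, 2.4458)
step 2: θ'=1.6958 (R=1.3333) → pose (1.2760, -6.5151, 1.6958)
step 3: θ'=1.8208 (R=6.0000) → pose (1.1363, -5.7787, 1.8208)
step 4: θ'=2.5708 (R=3.5000) → pose (-0.3639, -3.6994, 2.5708)
step 5: θ'=2.0708 (R=-7.0000) → pose (-2.7248, -1.1651, 2.0708)
step 6: θ'=1.4458 (R=-8.0000) → pose (-3.6417, 3.6677, 1.4458)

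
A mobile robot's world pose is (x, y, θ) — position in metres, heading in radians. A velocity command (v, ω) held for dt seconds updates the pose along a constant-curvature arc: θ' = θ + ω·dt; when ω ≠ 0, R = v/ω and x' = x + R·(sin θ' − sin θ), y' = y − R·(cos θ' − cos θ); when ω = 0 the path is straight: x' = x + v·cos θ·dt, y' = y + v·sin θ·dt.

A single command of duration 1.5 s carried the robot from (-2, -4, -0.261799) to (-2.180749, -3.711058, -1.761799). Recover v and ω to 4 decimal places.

Δθ = -1.761799 − -0.261799 = -1.500000
ω = Δθ/dt = -1.500000/1.5 = -1.0000
R = −Δy/(cos θ' − cos θ) = 0.2500
v = R·ω = 0.2500·-1.0000 = -0.2500

v = -0.2500, ω = -1.0000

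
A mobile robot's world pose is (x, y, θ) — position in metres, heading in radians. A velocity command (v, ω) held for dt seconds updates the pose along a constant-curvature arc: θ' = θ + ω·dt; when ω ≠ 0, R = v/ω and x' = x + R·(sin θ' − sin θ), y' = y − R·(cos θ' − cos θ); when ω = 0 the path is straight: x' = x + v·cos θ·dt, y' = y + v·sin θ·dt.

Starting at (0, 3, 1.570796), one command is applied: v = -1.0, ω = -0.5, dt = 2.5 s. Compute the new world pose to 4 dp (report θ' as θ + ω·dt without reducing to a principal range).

(-1.3694, 1.1020, 0.3208)

θ' = 1.5708 + -0.5·2.5 = 0.3208
R = v/ω = -1.0/-0.5 = 2.0000
x' = 0 + 2.0000·(sin 0.3208 − sin 1.5708) = -1.3694
y' = 3 − 2.0000·(cos 0.3208 − cos 1.5708) = 1.1020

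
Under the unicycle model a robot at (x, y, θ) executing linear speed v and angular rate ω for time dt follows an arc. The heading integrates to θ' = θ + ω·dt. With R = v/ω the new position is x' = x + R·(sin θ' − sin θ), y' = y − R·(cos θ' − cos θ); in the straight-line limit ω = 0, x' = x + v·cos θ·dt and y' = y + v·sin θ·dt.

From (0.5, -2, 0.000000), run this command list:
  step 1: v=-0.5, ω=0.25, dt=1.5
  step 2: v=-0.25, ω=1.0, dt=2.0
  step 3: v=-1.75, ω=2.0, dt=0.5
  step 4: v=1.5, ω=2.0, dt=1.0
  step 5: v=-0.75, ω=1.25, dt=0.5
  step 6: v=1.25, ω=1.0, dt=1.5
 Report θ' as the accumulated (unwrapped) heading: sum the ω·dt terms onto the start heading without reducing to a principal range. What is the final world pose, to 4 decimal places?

(1.2935, -2.9898, 7.5000)

step 1: θ'=0.3750 (R=-2.0000) → pose (-0.2325, -2.1390, 0.3750)
step 2: θ'=2.3750 (R=-0.2500) → pose (-0.3144, -2.5517, 2.3750)
step 3: θ'=3.3750 (R=-0.8750) → pose (0.4950, -2.7727, 3.3750)
step 4: θ'=5.3750 (R=0.7500) → pose (0.0771, -3.9638, 5.3750)
step 5: θ'=6.0000 (R=-0.6000) → pose (-0.2282, -3.7568, 6.0000)
step 6: θ'=7.5000 (R=1.2500) → pose (1.2935, -2.9898, 7.5000)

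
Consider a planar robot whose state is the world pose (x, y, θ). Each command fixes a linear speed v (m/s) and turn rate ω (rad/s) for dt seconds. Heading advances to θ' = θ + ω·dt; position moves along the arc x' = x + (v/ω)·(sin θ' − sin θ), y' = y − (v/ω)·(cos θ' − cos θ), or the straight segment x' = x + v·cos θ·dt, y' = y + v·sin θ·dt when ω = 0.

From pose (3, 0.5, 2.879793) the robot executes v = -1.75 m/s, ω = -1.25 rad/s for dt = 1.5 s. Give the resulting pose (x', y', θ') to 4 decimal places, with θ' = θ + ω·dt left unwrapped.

θ' = 2.8798 + -1.25·1.5 = 1.0048
R = v/ω = -1.75/-1.25 = 1.4000
x' = 3 + 1.4000·(sin 1.0048 − sin 2.8798) = 3.8193
y' = 0.5 − 1.4000·(cos 1.0048 − cos 2.8798) = -1.6031

(3.8193, -1.6031, 1.0048)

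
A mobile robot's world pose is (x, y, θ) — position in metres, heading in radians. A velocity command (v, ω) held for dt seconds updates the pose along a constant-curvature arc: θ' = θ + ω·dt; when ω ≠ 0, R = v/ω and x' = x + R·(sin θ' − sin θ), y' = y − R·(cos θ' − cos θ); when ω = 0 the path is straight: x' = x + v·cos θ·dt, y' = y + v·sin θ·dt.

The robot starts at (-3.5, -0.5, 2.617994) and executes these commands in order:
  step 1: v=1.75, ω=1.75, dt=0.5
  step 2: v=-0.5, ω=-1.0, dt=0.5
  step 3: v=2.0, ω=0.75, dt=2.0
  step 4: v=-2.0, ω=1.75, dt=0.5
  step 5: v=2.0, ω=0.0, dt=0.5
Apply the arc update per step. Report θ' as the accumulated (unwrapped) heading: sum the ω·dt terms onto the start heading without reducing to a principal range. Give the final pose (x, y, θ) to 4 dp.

(-6.6955, -2.3062, 5.3680)

step 1: θ'=3.4930 (R=1.0000) → pose (-4.3442, -0.4271, 3.4930)
step 2: θ'=2.9930 (R=0.5000) → pose (-4.0981, -0.4021, 2.9930)
step 3: θ'=4.4930 (R=2.6667) → pose (-7.0956, -2.4590, 4.4930)
step 4: θ'=5.3680 (R=-1.1429) → pose (-7.3052, -1.5135, 5.3680)
step 5: θ'=5.3680 (straight) → pose (-6.6955, -2.3062, 5.3680)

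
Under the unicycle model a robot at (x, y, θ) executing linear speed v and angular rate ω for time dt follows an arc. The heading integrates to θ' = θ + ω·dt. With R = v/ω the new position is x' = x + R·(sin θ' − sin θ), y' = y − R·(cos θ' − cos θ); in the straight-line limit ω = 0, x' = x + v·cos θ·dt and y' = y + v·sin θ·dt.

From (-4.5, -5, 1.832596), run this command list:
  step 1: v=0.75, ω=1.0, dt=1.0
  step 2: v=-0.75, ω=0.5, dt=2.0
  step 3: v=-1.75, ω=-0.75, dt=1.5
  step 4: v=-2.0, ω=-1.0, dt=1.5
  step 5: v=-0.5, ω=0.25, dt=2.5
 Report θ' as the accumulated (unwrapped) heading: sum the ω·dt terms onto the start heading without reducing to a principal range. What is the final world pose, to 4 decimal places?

(-0.1498, -7.6409, 1.8326)

step 1: θ'=2.8326 (R=0.7500) → pose (-4.9964, -4.4796, 2.8326)
step 2: θ'=3.8326 (R=-1.5000) → pose (-3.5842, -4.2066, 3.8326)
step 3: θ'=2.7076 (R=2.3333) → pose (-1.1160, -3.8877, 2.7076)
step 4: θ'=1.2076 (R=2.0000) → pose (-0.0875, -6.4128, 1.2076)
step 5: θ'=1.8326 (R=-2.0000) → pose (-0.1498, -7.6409, 1.8326)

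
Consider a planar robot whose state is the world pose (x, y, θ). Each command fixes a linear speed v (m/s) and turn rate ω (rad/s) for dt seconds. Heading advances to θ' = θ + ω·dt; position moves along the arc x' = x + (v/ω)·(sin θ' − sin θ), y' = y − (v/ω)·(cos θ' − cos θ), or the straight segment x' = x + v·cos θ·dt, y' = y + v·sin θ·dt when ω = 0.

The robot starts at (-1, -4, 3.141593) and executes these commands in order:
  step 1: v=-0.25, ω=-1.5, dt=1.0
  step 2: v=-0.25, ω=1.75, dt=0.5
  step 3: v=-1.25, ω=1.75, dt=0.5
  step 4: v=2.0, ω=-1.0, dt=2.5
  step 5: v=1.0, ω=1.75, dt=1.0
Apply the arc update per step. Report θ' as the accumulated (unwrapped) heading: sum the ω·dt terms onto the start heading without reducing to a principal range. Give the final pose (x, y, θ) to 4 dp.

step 1: θ'=1.6416 (R=0.1667) → pose (-0.8338, -4.1549, 1.6416)
step 2: θ'=2.5166 (R=-0.1429) → pose (-0.7748, -4.2606, 2.5166)
step 3: θ'=3.3916 (R=-0.7143) → pose (-0.1802, -4.3734, 3.3916)
step 4: θ'=0.8916 (R=-2.0000) → pose (-2.2311, -1.1793, 0.8916)
step 5: θ'=2.6416 (R=0.5714) → pose (-2.4018, -0.3188, 2.6416)

(-2.4018, -0.3188, 2.6416)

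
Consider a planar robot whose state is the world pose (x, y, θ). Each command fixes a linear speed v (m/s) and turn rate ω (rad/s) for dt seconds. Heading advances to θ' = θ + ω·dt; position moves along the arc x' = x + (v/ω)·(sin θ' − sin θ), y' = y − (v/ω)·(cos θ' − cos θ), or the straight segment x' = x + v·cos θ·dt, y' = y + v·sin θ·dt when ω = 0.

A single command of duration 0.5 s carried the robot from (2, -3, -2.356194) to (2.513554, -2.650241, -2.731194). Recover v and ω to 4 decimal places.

Δθ = -2.731194 − -2.356194 = -0.375000
ω = Δθ/dt = -0.375000/0.5 = -0.7500
R = Δx/(sin θ' − sin θ) = 1.6667
v = R·ω = 1.6667·-0.7500 = -1.2500

v = -1.2500, ω = -0.7500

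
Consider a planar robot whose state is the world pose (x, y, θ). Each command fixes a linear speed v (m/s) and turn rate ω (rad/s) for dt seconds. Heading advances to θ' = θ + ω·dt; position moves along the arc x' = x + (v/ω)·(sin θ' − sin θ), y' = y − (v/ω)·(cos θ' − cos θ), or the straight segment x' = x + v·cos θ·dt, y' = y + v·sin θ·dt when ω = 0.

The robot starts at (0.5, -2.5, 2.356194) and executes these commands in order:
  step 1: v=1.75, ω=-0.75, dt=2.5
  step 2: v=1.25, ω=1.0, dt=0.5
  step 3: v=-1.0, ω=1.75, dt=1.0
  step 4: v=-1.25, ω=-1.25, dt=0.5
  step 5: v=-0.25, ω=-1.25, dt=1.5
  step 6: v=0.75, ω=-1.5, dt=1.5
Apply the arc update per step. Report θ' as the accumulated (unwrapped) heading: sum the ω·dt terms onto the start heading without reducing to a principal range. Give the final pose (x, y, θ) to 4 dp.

(2.6775, -0.6172, -2.0188)

step 1: θ'=0.4812 (R=-2.3333) → pose (1.0700, 1.2183, 0.4812)
step 2: θ'=0.9812 (R=1.2500) → pose (1.5304, 1.6313, 0.9812)
step 3: θ'=2.7312 (R=-0.5714) → pose (1.7773, 0.7896, 2.7312)
step 4: θ'=2.1062 (R=1.0000) → pose (2.2384, 0.3828, 2.1062)
step 5: θ'=0.2312 (R=0.2000) → pose (2.1122, 0.0861, 0.2312)
step 6: θ'=-2.0188 (R=-0.5000) → pose (2.6775, -0.6172, -2.0188)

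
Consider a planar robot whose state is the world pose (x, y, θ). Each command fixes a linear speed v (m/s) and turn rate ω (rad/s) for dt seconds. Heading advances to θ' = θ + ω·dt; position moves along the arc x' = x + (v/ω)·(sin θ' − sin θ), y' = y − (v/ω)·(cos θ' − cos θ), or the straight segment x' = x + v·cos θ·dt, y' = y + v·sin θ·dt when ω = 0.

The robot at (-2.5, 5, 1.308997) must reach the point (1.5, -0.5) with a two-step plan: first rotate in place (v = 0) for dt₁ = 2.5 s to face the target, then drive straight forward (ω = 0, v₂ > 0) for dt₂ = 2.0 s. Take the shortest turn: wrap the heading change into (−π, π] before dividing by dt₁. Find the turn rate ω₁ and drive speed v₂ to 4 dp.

heading to target = atan2(-0.5−5, 1.5−-2.5) = -0.9420
Δθ = wrap(-0.9420 − 1.3090) = -2.2510; ω₁ = Δθ/dt₁ = -0.9004
distance = √((1.5−-2.5)² + (-0.5−5)²) = 6.8007; v₂ = distance/dt₂ = 3.4004

ω₁ = -0.9004, v₂ = 3.4004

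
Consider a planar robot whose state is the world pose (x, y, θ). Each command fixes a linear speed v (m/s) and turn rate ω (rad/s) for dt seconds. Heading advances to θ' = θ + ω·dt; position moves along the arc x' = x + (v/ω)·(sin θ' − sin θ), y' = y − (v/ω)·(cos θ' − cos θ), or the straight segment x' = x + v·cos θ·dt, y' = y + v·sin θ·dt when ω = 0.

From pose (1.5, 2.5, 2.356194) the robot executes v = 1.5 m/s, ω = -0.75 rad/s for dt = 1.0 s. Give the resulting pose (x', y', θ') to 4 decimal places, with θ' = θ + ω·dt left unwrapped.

(0.9155, 3.8434, 1.6062)

θ' = 2.3562 + -0.75·1.0 = 1.6062
R = v/ω = 1.5/-0.75 = -2.0000
x' = 1.5 + -2.0000·(sin 1.6062 − sin 2.3562) = 0.9155
y' = 2.5 − -2.0000·(cos 1.6062 − cos 2.3562) = 3.8434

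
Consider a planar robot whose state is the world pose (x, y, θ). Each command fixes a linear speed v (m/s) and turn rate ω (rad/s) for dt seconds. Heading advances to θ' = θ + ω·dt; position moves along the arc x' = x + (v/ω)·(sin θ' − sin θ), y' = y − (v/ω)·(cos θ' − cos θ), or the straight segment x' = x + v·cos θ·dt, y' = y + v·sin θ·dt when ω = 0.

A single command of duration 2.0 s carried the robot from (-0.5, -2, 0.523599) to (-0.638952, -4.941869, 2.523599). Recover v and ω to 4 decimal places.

Δθ = 2.523599 − 0.523599 = 2.000000
ω = Δθ/dt = 2.000000/2.0 = 1.0000
R = −Δy/(cos θ' − cos θ) = -1.7500
v = R·ω = -1.7500·1.0000 = -1.7500

v = -1.7500, ω = 1.0000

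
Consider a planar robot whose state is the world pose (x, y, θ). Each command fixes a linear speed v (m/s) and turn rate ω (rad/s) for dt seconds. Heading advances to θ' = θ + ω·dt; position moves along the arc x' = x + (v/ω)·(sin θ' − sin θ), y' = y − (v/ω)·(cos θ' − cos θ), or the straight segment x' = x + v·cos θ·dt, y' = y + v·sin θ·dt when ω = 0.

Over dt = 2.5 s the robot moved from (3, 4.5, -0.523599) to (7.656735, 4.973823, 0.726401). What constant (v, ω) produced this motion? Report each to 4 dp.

v = 2.0000, ω = 0.5000

Δθ = 0.726401 − -0.523599 = 1.250000
ω = Δθ/dt = 1.250000/2.5 = 0.5000
R = Δx/(sin θ' − sin θ) = 4.0000
v = R·ω = 4.0000·0.5000 = 2.0000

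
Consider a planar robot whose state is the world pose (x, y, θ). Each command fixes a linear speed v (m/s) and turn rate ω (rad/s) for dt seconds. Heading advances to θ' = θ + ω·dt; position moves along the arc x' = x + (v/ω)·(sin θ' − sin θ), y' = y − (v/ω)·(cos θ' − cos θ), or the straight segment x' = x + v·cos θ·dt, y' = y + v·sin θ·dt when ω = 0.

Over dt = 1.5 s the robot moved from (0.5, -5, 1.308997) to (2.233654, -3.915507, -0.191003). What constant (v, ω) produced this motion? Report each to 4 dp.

v = 1.5000, ω = -1.0000

Δθ = -0.191003 − 1.308997 = -1.500000
ω = Δθ/dt = -1.500000/1.5 = -1.0000
R = Δx/(sin θ' − sin θ) = -1.5000
v = R·ω = -1.5000·-1.0000 = 1.5000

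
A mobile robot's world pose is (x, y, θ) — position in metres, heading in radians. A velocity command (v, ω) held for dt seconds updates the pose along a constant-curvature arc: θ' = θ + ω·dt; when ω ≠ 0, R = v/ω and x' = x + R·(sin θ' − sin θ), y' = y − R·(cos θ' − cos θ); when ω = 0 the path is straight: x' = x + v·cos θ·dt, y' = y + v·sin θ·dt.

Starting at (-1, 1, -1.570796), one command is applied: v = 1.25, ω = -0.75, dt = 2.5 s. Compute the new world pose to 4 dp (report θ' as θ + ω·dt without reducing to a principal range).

(-3.1659, -0.5901, -3.4458)

θ' = -1.5708 + -0.75·2.5 = -3.4458
R = v/ω = 1.25/-0.75 = -1.6667
x' = -1 + -1.6667·(sin -3.4458 − sin -1.5708) = -3.1659
y' = 1 − -1.6667·(cos -3.4458 − cos -1.5708) = -0.5901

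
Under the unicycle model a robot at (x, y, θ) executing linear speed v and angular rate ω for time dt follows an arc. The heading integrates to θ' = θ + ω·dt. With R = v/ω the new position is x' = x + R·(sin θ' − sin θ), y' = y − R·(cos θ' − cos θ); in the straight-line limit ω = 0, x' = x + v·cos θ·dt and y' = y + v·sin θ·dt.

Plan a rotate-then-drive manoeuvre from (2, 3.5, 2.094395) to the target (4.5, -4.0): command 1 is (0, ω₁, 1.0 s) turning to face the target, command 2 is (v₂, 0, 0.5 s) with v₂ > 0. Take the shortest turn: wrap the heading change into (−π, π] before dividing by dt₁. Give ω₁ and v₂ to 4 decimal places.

heading to target = atan2(-4−3.5, 4.5−2) = -1.2490
Δθ = wrap(-1.2490 − 2.0944) = 2.9397; ω₁ = Δθ/dt₁ = 2.9397
distance = √((4.5−2)² + (-4−3.5)²) = 7.9057; v₂ = distance/dt₂ = 15.8114

ω₁ = 2.9397, v₂ = 15.8114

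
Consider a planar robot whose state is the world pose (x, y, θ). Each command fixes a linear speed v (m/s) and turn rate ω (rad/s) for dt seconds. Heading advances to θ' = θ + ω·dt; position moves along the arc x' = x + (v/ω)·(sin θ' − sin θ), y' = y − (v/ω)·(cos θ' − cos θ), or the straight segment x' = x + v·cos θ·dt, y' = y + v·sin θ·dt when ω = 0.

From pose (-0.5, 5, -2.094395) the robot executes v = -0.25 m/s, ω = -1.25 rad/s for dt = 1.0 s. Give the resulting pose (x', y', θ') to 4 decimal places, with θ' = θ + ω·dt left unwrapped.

θ' = -2.0944 + -1.25·1.0 = -3.3444
R = v/ω = -0.25/-1.25 = 0.2000
x' = -0.5 + 0.2000·(sin -3.3444 − sin -2.0944) = -0.2865
y' = 5 − 0.2000·(cos -3.3444 − cos -2.0944) = 5.0959

(-0.2865, 5.0959, -3.3444)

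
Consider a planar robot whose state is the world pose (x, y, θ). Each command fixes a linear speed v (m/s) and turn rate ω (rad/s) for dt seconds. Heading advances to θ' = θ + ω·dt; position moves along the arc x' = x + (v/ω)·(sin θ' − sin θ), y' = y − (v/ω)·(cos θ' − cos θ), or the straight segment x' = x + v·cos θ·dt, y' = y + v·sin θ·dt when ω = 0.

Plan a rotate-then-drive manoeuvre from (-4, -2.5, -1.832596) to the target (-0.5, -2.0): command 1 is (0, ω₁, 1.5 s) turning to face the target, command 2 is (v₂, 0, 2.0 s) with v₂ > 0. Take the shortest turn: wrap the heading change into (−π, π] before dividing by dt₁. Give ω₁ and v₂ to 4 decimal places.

heading to target = atan2(-2−-2.5, -0.5−-4) = 0.1419
Δθ = wrap(0.1419 − -1.8326) = 1.9745; ω₁ = Δθ/dt₁ = 1.3163
distance = √((-0.5−-4)² + (-2−-2.5)²) = 3.5355; v₂ = distance/dt₂ = 1.7678

ω₁ = 1.3163, v₂ = 1.7678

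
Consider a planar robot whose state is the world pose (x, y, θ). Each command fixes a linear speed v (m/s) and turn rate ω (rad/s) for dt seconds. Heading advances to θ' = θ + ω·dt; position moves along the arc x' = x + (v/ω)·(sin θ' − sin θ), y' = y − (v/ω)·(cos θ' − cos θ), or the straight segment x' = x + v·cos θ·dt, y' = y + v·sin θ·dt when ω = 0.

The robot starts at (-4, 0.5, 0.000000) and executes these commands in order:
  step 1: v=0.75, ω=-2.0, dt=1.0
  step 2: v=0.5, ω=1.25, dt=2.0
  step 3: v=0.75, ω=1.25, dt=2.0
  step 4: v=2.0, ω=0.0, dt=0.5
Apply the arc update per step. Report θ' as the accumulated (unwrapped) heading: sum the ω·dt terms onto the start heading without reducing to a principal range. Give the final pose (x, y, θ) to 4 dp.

(-4.2965, 0.7131, 3.0000)

step 1: θ'=-2.0000 (R=-0.3750) → pose (-3.6590, -0.0311, -2.0000)
step 2: θ'=0.5000 (R=0.4000) → pose (-3.1035, -0.5485, 0.5000)
step 3: θ'=3.0000 (R=0.6000) → pose (-3.3065, 0.5720, 3.0000)
step 4: θ'=3.0000 (straight) → pose (-4.2965, 0.7131, 3.0000)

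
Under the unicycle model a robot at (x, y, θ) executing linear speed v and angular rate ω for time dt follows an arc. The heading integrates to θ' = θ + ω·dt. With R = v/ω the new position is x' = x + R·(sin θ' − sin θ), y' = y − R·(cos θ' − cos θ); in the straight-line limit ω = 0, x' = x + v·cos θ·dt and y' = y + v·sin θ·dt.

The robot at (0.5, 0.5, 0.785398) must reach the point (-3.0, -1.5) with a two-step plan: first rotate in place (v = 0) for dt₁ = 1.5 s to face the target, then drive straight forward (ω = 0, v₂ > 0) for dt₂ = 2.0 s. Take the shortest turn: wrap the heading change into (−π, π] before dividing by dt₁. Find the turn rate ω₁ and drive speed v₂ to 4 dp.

heading to target = atan2(-1.5−0.5, -3−0.5) = -2.6224
Δθ = wrap(-2.6224 − 0.7854) = 2.8753; ω₁ = Δθ/dt₁ = 1.9169
distance = √((-3−0.5)² + (-1.5−0.5)²) = 4.0311; v₂ = distance/dt₂ = 2.0156

ω₁ = 1.9169, v₂ = 2.0156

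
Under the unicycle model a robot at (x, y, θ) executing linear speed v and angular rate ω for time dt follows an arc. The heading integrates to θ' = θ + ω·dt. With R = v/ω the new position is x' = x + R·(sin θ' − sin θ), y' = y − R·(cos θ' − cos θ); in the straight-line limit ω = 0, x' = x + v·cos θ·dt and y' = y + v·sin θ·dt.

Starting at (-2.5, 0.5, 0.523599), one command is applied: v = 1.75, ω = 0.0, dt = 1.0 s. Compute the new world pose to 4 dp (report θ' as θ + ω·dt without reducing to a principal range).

θ' = 0.5236 + 0.0·1.0 = 0.5236
ω = 0 → straight: x' = -2.5 + 1.75·cos(0.5236)·1.0 = -0.9845
y' = 0.5 + 1.75·sin(0.5236)·1.0 = 1.3750

(-0.9845, 1.3750, 0.5236)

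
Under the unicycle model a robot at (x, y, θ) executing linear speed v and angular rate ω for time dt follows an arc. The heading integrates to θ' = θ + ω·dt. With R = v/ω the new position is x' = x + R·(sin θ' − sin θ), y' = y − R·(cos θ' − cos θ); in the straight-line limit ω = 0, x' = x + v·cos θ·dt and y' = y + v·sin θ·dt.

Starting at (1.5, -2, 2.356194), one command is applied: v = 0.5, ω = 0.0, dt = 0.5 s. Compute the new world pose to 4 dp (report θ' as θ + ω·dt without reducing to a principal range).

(1.3232, -1.8232, 2.3562)

θ' = 2.3562 + 0.0·0.5 = 2.3562
ω = 0 → straight: x' = 1.5 + 0.5·cos(2.3562)·0.5 = 1.3232
y' = -2 + 0.5·sin(2.3562)·0.5 = -1.8232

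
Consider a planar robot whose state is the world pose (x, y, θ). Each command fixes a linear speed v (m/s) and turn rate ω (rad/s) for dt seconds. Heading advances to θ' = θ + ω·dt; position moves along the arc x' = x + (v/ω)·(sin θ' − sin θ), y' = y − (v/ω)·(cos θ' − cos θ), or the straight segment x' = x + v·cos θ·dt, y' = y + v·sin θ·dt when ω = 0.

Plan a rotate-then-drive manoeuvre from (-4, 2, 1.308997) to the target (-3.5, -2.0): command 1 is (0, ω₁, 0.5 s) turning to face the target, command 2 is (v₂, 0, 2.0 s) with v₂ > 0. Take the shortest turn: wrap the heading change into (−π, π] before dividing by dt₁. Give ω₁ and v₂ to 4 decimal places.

heading to target = atan2(-2−2, -3.5−-4) = -1.4464
Δθ = wrap(-1.4464 − 1.3090) = -2.7554; ω₁ = Δθ/dt₁ = -5.5109
distance = √((-3.5−-4)² + (-2−2)²) = 4.0311; v₂ = distance/dt₂ = 2.0156

ω₁ = -5.5109, v₂ = 2.0156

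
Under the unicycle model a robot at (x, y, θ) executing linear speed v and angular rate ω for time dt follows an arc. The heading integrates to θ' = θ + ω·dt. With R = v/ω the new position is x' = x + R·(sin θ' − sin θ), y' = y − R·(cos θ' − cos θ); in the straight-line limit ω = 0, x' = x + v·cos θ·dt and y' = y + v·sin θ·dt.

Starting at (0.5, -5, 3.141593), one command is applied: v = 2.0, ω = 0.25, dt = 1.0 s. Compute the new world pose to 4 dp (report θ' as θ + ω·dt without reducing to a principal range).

θ' = 3.1416 + 0.25·1.0 = 3.3916
R = v/ω = 2.0/0.25 = 8.0000
x' = 0.5 + 8.0000·(sin 3.3916 − sin 3.1416) = -1.4792
y' = -5 − 8.0000·(cos 3.3916 − cos 3.1416) = -5.2487

(-1.4792, -5.2487, 3.3916)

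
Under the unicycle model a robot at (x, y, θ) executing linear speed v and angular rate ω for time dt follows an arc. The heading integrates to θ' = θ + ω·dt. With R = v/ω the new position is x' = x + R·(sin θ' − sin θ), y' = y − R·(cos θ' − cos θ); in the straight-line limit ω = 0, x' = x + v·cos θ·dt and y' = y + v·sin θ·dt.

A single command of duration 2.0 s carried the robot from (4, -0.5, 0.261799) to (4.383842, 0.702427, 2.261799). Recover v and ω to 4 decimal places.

Δθ = 2.261799 − 0.261799 = 2.000000
ω = Δθ/dt = 2.000000/2.0 = 1.0000
R = −Δy/(cos θ' − cos θ) = 0.7500
v = R·ω = 0.7500·1.0000 = 0.7500

v = 0.7500, ω = 1.0000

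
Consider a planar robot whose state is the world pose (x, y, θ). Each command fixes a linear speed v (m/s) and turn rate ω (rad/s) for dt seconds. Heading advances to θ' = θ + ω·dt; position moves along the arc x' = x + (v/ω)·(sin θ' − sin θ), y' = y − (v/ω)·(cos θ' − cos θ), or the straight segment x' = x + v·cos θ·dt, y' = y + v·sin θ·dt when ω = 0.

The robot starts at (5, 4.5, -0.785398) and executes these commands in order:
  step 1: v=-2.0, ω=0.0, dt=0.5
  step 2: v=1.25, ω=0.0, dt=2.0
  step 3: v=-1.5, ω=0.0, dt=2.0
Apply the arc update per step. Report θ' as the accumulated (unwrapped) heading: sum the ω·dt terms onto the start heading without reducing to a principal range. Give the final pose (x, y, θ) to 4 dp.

(3.9393, 5.5607, -0.7854)

step 1: θ'=-0.7854 (straight) → pose (4.2929, 5.2071, -0.7854)
step 2: θ'=-0.7854 (straight) → pose (6.0607, 3.4393, -0.7854)
step 3: θ'=-0.7854 (straight) → pose (3.9393, 5.5607, -0.7854)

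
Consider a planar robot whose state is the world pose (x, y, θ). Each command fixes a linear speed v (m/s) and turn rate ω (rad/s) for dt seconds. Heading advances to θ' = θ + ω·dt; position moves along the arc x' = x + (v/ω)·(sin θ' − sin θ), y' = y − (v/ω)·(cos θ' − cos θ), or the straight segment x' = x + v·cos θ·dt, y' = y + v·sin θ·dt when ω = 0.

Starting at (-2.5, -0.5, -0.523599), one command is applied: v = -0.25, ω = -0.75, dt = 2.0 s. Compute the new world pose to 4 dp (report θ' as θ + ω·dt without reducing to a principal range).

(-2.6331, -0.0655, -2.0236)

θ' = -0.5236 + -0.75·2.0 = -2.0236
R = v/ω = -0.25/-0.75 = 0.3333
x' = -2.5 + 0.3333·(sin -2.0236 − sin -0.5236) = -2.6331
y' = -0.5 − 0.3333·(cos -2.0236 − cos -0.5236) = -0.0655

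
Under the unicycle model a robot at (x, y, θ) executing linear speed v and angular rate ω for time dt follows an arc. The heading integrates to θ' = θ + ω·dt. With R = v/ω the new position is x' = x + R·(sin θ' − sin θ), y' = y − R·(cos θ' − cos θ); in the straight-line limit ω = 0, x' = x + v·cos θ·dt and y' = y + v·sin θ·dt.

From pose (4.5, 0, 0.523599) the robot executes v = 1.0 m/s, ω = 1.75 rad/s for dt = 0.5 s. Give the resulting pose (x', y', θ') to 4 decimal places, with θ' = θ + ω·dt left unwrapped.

θ' = 0.5236 + 1.75·0.5 = 1.3986
R = v/ω = 1.0/1.75 = 0.5714
x' = 4.5 + 0.5714·(sin 1.3986 − sin 0.5236) = 4.7773
y' = 0 − 0.5714·(cos 1.3986 − cos 0.5236) = 0.3970

(4.7773, 0.3970, 1.3986)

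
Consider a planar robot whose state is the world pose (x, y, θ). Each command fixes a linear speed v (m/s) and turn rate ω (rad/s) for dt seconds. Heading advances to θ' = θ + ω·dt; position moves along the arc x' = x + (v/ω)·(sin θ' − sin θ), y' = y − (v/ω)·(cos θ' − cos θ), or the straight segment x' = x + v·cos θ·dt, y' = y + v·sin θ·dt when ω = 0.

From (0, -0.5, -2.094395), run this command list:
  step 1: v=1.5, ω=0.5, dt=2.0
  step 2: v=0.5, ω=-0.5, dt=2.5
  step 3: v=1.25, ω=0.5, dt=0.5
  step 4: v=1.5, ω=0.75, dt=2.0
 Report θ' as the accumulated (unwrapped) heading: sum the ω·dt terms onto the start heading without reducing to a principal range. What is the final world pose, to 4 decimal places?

(-0.0057, -7.6868, -0.5944)

step 1: θ'=-1.0944 (R=3.0000) → pose (-0.0679, -3.3758, -1.0944)
step 2: θ'=-2.3444 (R=-1.0000) → pose (-0.2411, -4.5331, -2.3444)
step 3: θ'=-2.0944 (R=2.5000) → pose (-0.6177, -5.0298, -2.0944)
step 4: θ'=-0.5944 (R=2.0000) → pose (-0.0057, -7.6868, -0.5944)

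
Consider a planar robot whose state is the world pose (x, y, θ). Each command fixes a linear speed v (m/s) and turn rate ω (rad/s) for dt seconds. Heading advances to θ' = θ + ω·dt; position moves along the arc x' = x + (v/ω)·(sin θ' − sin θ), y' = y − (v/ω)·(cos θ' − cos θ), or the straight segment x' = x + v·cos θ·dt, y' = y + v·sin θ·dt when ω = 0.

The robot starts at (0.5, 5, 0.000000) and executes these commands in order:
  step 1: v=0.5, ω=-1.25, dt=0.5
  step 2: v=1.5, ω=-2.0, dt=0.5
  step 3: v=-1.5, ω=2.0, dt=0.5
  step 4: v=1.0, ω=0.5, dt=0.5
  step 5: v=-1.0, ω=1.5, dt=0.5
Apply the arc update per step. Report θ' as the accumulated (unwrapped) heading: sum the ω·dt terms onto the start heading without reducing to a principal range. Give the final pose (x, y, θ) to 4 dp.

(0.6833, 4.6853, 0.3750)

step 1: θ'=-0.6250 (R=-0.4000) → pose (0.7340, 4.9244, -0.6250)
step 2: θ'=-1.6250 (R=-0.7500) → pose (1.0441, 4.2755, -1.6250)
step 3: θ'=-0.6250 (R=-0.7500) → pose (0.7340, 4.9244, -0.6250)
step 4: θ'=-0.3750 (R=2.0000) → pose (1.1717, 4.6853, -0.3750)
step 5: θ'=0.3750 (R=-0.6667) → pose (0.6833, 4.6853, 0.3750)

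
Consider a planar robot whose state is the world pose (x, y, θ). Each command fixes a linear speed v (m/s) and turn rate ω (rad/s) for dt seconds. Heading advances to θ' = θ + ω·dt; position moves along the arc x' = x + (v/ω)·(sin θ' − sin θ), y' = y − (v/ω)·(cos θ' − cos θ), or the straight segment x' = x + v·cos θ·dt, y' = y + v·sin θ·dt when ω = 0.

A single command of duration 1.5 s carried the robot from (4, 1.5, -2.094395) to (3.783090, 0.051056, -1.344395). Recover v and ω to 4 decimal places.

Δθ = -1.344395 − -2.094395 = 0.750000
ω = Δθ/dt = 0.750000/1.5 = 0.5000
R = −Δy/(cos θ' − cos θ) = 2.0000
v = R·ω = 2.0000·0.5000 = 1.0000

v = 1.0000, ω = 0.5000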